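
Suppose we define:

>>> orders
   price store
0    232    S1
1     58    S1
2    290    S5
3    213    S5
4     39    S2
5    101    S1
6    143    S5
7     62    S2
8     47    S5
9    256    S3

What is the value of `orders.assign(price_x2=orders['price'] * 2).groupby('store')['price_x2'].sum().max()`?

add column price_x2 = orders['price'] * 2:
   price store  price_x2
0    232    S1       464
1     58    S1       116
2    290    S5       580
3    213    S5       426
4     39    S2        78
5    101    S1       202
6    143    S5       286
7     62    S2       124
8     47    S5        94
9    256    S3       512
group by store, sum of price_x2:
store
S1     782
S2     202
S3     512
S5    1386
Name: price_x2, dtype: int64
The max of the resulting series is 1386.

1386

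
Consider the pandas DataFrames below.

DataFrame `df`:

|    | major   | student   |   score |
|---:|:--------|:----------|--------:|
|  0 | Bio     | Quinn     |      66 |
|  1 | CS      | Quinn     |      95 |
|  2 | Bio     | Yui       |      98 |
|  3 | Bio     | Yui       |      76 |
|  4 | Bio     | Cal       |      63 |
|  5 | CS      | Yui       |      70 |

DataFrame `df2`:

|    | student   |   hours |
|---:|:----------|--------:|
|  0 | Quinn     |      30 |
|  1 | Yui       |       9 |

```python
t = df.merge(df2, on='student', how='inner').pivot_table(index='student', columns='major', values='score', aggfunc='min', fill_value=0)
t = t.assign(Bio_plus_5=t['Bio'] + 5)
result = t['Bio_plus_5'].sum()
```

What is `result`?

merge on 'student' (how='inner') → 5 rows:
  major student  score  hours
0   Bio   Quinn     66     30
1    CS   Quinn     95     30
2   Bio     Yui     98      9
3   Bio     Yui     76      9
4    CS     Yui     70      9
pivot: rows=student, cols=major, min(score):
major    Bio  CS
student         
Quinn     66  95
Yui       76  70
add column Bio_plus_5 = t['Bio'] + 5:
major    Bio  CS  Bio_plus_5
student                     
Quinn     66  95          71
Yui       76  70          81
Finally, sum of column 'Bio_plus_5' = 152.

152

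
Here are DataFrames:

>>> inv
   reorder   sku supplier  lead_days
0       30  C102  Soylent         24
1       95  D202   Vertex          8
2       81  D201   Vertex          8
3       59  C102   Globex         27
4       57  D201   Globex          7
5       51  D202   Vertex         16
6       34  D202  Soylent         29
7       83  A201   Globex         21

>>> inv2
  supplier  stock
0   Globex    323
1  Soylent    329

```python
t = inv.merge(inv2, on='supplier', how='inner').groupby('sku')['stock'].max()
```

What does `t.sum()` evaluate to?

merge on 'supplier' (how='inner') → 5 rows:
   reorder   sku supplier  lead_days  stock
0       30  C102  Soylent         24    329
1       59  C102   Globex         27    323
2       57  D201   Globex          7    323
3       34  D202  Soylent         29    329
4       83  A201   Globex         21    323
group by sku, max of stock:
sku
A201    323
C102    329
D201    323
D202    329
Name: stock, dtype: int64
So sum() = 1304.

1304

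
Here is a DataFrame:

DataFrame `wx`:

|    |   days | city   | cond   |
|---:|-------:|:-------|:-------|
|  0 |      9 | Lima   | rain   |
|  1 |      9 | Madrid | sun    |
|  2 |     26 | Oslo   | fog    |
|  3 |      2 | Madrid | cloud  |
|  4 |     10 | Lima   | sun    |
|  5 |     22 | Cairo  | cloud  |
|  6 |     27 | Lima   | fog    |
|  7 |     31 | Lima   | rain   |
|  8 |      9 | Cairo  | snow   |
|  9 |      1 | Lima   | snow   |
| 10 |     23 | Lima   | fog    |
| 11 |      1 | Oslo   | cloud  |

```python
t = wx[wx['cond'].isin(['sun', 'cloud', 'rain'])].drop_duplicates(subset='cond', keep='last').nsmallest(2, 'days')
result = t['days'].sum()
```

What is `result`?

filter rows where cond in ['sun', 'cloud', 'rain']:
    days    city   cond
0      9    Lima   rain
1      9  Madrid    sun
3      2  Madrid  cloud
4     10    Lima    sun
5     22   Cairo  cloud
7     31    Lima   rain
11     1    Oslo  cloud
drop duplicate cond (keep=last):
    days  city   cond
4     10  Lima    sun
7     31  Lima   rain
11     1  Oslo  cloud
take 2 rows with smallest days:
    days  city   cond
11     1  Oslo  cloud
4     10  Lima    sun

11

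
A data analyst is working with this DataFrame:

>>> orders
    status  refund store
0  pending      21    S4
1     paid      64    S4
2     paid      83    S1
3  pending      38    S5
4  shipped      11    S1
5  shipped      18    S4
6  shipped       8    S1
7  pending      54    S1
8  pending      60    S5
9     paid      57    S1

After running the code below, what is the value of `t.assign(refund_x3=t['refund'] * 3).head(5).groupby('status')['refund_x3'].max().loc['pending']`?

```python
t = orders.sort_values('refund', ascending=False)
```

180

sort by refund descending:
    status  refund store
2     paid      83    S1
1     paid      64    S4
8  pending      60    S5
9     paid      57    S1
7  pending      54    S1
3  pending      38    S5
0  pending      21    S4
5  shipped      18    S4
4  shipped      11    S1
6  shipped       8    S1
add column refund_x3 = t['refund'] * 3:
    status  refund store  refund_x3
2     paid      83    S1        249
1     paid      64    S4        192
8  pending      60    S5        180
9     paid      57    S1        171
7  pending      54    S1        162
3  pending      38    S5        114
0  pending      21    S4         63
5  shipped      18    S4         54
4  shipped      11    S1         33
6  shipped       8    S1         24
take first 5 rows:
    status  refund store  refund_x3
2     paid      83    S1        249
1     paid      64    S4        192
8  pending      60    S5        180
9     paid      57    S1        171
7  pending      54    S1        162
group by status, max of refund_x3:
status
paid       249
pending    180
Name: refund_x3, dtype: int64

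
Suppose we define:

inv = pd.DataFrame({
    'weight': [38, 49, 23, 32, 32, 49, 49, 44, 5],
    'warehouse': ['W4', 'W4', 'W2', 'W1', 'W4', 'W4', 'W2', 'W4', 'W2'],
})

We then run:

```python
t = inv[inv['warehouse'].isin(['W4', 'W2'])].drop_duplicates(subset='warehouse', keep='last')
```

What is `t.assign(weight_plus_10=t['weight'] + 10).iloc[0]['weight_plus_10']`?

filter rows where warehouse in ['W4', 'W2']:
   weight warehouse
0      38        W4
1      49        W4
2      23        W2
4      32        W4
5      49        W4
6      49        W2
7      44        W4
8       5        W2
drop duplicate warehouse (keep=last):
   weight warehouse
7      44        W4
8       5        W2
add column weight_plus_10 = t['weight'] + 10:
   weight warehouse  weight_plus_10
7      44        W4              54
8       5        W2              15

54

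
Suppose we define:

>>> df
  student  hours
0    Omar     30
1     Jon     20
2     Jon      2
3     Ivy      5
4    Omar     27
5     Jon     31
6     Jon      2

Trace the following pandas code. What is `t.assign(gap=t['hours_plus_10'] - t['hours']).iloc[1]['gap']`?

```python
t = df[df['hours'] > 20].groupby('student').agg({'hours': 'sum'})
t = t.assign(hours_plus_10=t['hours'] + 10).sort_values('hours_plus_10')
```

filter rows where hours > 20:
  student  hours
0    Omar     30
4    Omar     27
5     Jon     31
group by student, sum of hours:
         hours
student       
Jon         31
Omar        57
add column hours_plus_10 = t['hours'] + 10:
         hours  hours_plus_10
student                      
Jon         31             41
Omar        57             67
sort by hours_plus_10:
         hours  hours_plus_10
student                      
Jon         31             41
Omar        57             67
add column gap = t['hours_plus_10'] - t['hours']:
         hours  hours_plus_10  gap
student                           
Jon         31             41   10
Omar        57             67   10
Reading off the value at position 1, column 'gap', we get 10.

10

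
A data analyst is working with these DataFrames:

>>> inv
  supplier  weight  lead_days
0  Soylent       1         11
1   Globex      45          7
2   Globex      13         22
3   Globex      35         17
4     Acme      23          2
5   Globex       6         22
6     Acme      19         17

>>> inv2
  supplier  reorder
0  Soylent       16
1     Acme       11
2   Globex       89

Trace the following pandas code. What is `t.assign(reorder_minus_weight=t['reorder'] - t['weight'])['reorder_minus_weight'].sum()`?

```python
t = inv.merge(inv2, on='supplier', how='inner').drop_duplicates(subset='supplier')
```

47

merge on 'supplier' (how='inner') → 7 rows:
  supplier  weight  lead_days  reorder
0  Soylent       1         11       16
1   Globex      45          7       89
2   Globex      13         22       89
3   Globex      35         17       89
4     Acme      23          2       11
5   Globex       6         22       89
6     Acme      19         17       11
drop duplicate supplier (keep=first):
  supplier  weight  lead_days  reorder
0  Soylent       1         11       16
1   Globex      45          7       89
4     Acme      23          2       11
add column reorder_minus_weight = t['reorder'] - t['weight']:
  supplier  weight  lead_days  reorder  reorder_minus_weight
0  Soylent       1         11       16                    15
1   Globex      45          7       89                    44
4     Acme      23          2       11                   -12
Hence 47.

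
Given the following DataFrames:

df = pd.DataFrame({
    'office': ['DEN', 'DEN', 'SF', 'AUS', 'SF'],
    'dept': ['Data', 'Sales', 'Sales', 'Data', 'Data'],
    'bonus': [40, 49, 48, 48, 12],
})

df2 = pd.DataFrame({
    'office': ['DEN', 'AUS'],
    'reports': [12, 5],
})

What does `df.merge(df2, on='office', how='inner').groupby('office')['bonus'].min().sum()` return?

merge on 'office' (how='inner') → 3 rows:
  office   dept  bonus  reports
0    DEN   Data     40       12
1    DEN  Sales     49       12
2    AUS   Data     48        5
group by office, min of bonus:
office
AUS    48
DEN    40
Name: bonus, dtype: int64

88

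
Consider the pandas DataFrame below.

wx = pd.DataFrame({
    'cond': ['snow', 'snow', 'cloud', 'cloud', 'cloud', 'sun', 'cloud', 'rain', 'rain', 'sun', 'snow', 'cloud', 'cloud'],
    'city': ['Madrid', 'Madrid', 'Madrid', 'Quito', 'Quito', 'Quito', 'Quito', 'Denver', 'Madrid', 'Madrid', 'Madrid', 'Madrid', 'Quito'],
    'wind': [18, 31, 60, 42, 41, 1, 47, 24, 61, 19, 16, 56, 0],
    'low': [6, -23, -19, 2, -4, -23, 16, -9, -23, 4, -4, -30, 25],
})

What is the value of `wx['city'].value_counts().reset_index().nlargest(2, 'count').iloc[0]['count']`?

value_counts of city:
city
Madrid    7
Quito     5
Denver    1
Name: count, dtype: int64
reset_index():
     city  count
0  Madrid      7
1   Quito      5
2  Denver      1
take 2 rows with largest count:
     city  count
0  Madrid      7
1   Quito      5
Taking the value at position 0, column 'count' gives 7.

7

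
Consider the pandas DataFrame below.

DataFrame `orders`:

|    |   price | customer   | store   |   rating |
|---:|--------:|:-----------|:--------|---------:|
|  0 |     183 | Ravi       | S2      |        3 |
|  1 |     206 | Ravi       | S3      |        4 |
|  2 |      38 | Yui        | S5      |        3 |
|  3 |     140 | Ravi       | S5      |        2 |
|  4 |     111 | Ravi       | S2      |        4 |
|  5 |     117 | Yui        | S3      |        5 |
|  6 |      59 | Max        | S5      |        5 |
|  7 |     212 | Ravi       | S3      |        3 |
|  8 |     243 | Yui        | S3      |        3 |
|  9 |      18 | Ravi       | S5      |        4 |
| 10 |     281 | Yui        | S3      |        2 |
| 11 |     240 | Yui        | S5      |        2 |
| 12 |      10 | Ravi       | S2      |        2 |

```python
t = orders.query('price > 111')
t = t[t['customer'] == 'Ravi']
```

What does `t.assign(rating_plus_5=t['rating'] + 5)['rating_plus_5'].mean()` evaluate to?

8.0

filter rows where price > 111:
    price customer store  rating
0     183     Ravi    S2       3
1     206     Ravi    S3       4
3     140     Ravi    S5       2
5     117      Yui    S3       5
7     212     Ravi    S3       3
8     243      Yui    S3       3
10    281      Yui    S3       2
11    240      Yui    S5       2
filter rows where customer == 'Ravi':
   price customer store  rating
0    183     Ravi    S2       3
1    206     Ravi    S3       4
3    140     Ravi    S5       2
7    212     Ravi    S3       3
add column rating_plus_5 = t['rating'] + 5:
   price customer store  rating  rating_plus_5
0    183     Ravi    S2       3              8
1    206     Ravi    S3       4              9
3    140     Ravi    S5       2              7
7    212     Ravi    S3       3              8
mean of column 'rating_plus_5' → 8.0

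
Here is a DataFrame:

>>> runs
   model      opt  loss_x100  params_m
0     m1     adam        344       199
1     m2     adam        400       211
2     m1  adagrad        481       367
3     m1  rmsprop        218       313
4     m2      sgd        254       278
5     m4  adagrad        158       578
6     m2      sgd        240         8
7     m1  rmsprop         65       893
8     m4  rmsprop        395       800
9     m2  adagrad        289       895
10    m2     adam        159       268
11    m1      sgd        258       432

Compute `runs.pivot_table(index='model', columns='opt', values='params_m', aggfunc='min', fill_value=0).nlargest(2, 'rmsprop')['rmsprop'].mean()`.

pivot: rows=model, cols=opt, min(params_m):
opt    adagrad  adam  rmsprop  sgd
model                             
m1         367   199      313  432
m2         895   211        0    8
m4         578     0      800    0
take 2 rows with largest rmsprop:
opt    adagrad  adam  rmsprop  sgd
model                             
m4         578     0      800    0
m1         367   199      313  432

556.5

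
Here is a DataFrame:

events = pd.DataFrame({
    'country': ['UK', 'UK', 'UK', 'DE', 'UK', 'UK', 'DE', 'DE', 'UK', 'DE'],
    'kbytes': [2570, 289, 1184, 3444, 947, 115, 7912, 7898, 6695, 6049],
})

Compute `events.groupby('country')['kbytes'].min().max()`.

group by country, min of kbytes:
country
DE    3444
UK     115
Name: kbytes, dtype: int64
Then the max of the resulting series: 3444

3444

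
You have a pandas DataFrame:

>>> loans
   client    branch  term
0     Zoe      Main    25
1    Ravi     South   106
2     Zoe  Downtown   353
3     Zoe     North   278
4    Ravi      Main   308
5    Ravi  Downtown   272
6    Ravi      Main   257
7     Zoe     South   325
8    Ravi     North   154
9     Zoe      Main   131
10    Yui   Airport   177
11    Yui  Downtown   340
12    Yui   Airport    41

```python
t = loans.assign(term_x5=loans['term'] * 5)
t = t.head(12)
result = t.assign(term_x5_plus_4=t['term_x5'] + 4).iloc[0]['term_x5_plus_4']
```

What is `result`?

129

add column term_x5 = loans['term'] * 5:
   client    branch  term  term_x5
0     Zoe      Main    25      125
1    Ravi     South   106      530
2     Zoe  Downtown   353     1765
3     Zoe     North   278     1390
4    Ravi      Main   308     1540
5    Ravi  Downtown   272     1360
6    Ravi      Main   257     1285
7     Zoe     South   325     1625
8    Ravi     North   154      770
9     Zoe      Main   131      655
10    Yui   Airport   177      885
11    Yui  Downtown   340     1700
12    Yui   Airport    41      205
take first 12 rows:
   client    branch  term  term_x5
0     Zoe      Main    25      125
1    Ravi     South   106      530
2     Zoe  Downtown   353     1765
3     Zoe     North   278     1390
4    Ravi      Main   308     1540
5    Ravi  Downtown   272     1360
6    Ravi      Main   257     1285
7     Zoe     South   325     1625
8    Ravi     North   154      770
9     Zoe      Main   131      655
10    Yui   Airport   177      885
11    Yui  Downtown   340     1700
add column term_x5_plus_4 = t['term_x5'] + 4:
   client    branch  term  term_x5  term_x5_plus_4
0     Zoe      Main    25      125             129
1    Ravi     South   106      530             534
2     Zoe  Downtown   353     1765            1769
3     Zoe     North   278     1390            1394
4    Ravi      Main   308     1540            1544
5    Ravi  Downtown   272     1360            1364
6    Ravi      Main   257     1285            1289
7     Zoe     South   325     1625            1629
8    Ravi     North   154      770             774
9     Zoe      Main   131      655             659
10    Yui   Airport   177      885             889
11    Yui  Downtown   340     1700            1704
The value at position 0, column 'term_x5_plus_4' is 129.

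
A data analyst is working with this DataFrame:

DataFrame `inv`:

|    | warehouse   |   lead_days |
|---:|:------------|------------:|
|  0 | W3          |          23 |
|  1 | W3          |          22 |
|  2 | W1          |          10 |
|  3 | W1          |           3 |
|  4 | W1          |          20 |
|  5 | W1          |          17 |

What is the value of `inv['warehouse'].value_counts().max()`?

value_counts of warehouse:
warehouse
W1    4
W3    2
Name: count, dtype: int64
Finally, max of the resulting series = 4.

4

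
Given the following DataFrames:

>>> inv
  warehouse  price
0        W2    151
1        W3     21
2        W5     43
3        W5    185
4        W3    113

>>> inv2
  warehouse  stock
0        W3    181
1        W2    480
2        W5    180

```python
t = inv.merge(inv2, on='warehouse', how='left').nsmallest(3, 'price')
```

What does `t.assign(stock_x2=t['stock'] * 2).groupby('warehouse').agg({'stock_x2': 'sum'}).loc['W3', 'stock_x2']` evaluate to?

724

merge on 'warehouse' (how='left') → 5 rows:
  warehouse  price  stock
0        W2    151    480
1        W3     21    181
2        W5     43    180
3        W5    185    180
4        W3    113    181
take 3 rows with smallest price:
  warehouse  price  stock
1        W3     21    181
2        W5     43    180
4        W3    113    181
add column stock_x2 = t['stock'] * 2:
  warehouse  price  stock  stock_x2
1        W3     21    181       362
2        W5     43    180       360
4        W3    113    181       362
group by warehouse, sum of stock_x2:
           stock_x2
warehouse          
W3              724
W5              360
The value at row 'W3', column 'stock_x2' is 724.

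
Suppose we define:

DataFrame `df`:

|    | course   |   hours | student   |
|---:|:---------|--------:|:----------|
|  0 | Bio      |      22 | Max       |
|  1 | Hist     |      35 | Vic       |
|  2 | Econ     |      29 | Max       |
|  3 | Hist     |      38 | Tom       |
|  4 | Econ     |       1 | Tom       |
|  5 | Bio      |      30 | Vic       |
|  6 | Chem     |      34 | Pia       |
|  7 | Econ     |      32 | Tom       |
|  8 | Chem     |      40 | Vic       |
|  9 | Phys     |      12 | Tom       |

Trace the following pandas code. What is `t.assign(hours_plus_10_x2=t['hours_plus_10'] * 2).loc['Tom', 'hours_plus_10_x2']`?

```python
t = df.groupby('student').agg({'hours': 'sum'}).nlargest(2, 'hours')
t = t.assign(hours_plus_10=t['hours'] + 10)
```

186

group by student, sum of hours:
         hours
student       
Max         51
Pia         34
Tom         83
Vic        105
take 2 rows with largest hours:
         hours
student       
Vic        105
Tom         83
add column hours_plus_10 = t['hours'] + 10:
         hours  hours_plus_10
student                      
Vic        105            115
Tom         83             93
add column hours_plus_10_x2 = t['hours_plus_10'] * 2:
         hours  hours_plus_10  hours_plus_10_x2
student                                        
Vic        105            115               230
Tom         83             93               186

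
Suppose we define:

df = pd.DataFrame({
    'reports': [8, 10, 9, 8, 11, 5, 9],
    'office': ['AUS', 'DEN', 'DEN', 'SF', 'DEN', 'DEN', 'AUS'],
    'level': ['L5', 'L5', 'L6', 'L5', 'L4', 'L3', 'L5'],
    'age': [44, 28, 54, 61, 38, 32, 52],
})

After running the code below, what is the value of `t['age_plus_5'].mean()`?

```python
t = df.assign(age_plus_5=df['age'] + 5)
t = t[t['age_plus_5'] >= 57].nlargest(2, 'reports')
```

add column age_plus_5 = df['age'] + 5:
   reports office level  age  age_plus_5
0        8    AUS    L5   44          49
1       10    DEN    L5   28          33
2        9    DEN    L6   54          59
3        8     SF    L5   61          66
4       11    DEN    L4   38          43
5        5    DEN    L3   32          37
6        9    AUS    L5   52          57
filter rows where age_plus_5 >= 57:
   reports office level  age  age_plus_5
2        9    DEN    L6   54          59
3        8     SF    L5   61          66
6        9    AUS    L5   52          57
take 2 rows with largest reports:
   reports office level  age  age_plus_5
2        9    DEN    L6   54          59
6        9    AUS    L5   52          57
The mean of column 'age_plus_5' is 58.0.

58.0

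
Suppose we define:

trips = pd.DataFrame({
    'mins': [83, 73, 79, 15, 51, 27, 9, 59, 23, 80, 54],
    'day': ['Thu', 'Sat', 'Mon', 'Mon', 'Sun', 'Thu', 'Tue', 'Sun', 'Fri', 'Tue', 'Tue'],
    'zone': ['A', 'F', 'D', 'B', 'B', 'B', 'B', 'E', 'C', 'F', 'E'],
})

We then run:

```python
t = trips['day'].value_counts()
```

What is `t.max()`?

value_counts of day:
day
Tue    3
Thu    2
Mon    2
Sun    2
Sat    1
Fri    1
Name: count, dtype: int64
Reading off the max of the resulting series, we get 3.

3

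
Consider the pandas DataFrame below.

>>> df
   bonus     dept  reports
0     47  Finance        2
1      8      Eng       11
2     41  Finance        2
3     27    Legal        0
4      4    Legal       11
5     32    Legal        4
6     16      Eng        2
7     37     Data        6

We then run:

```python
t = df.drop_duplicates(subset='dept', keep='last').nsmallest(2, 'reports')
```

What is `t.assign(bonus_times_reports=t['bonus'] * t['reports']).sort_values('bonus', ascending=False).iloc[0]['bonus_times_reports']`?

drop duplicate dept (keep=last):
   bonus     dept  reports
2     41  Finance        2
5     32    Legal        4
6     16      Eng        2
7     37     Data        6
take 2 rows with smallest reports:
   bonus     dept  reports
2     41  Finance        2
6     16      Eng        2
add column bonus_times_reports = t['bonus'] * t['reports']:
   bonus     dept  reports  bonus_times_reports
2     41  Finance        2                   82
6     16      Eng        2                   32
sort by bonus descending:
   bonus     dept  reports  bonus_times_reports
2     41  Finance        2                   82
6     16      Eng        2                   32
The value at position 0, column 'bonus_times_reports' is 82.

82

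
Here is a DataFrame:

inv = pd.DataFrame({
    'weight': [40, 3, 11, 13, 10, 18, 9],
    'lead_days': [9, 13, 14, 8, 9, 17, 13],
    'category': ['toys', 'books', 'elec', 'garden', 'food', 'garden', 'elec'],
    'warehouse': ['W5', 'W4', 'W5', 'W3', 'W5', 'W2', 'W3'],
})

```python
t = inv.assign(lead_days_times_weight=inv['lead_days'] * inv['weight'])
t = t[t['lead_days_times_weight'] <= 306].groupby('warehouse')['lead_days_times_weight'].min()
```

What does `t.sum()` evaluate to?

add column lead_days_times_weight = inv['lead_days'] * inv['weight']:
   weight  lead_days category warehouse  lead_days_times_weight
0      40          9     toys        W5                     360
1       3         13    books        W4                      39
2      11         14     elec        W5                     154
3      13          8   garden        W3                     104
4      10          9     food        W5                      90
5      18         17   garden        W2                     306
6       9         13     elec        W3                     117
filter rows where lead_days_times_weight <= 306:
   weight  lead_days category warehouse  lead_days_times_weight
1       3         13    books        W4                      39
2      11         14     elec        W5                     154
3      13          8   garden        W3                     104
4      10          9     food        W5                      90
5      18         17   garden        W2                     306
6       9         13     elec        W3                     117
group by warehouse, min of lead_days_times_weight:
warehouse
W2    306
W3    104
W4     39
W5     90
Name: lead_days_times_weight, dtype: int64
Then the sum of the resulting series: 539

539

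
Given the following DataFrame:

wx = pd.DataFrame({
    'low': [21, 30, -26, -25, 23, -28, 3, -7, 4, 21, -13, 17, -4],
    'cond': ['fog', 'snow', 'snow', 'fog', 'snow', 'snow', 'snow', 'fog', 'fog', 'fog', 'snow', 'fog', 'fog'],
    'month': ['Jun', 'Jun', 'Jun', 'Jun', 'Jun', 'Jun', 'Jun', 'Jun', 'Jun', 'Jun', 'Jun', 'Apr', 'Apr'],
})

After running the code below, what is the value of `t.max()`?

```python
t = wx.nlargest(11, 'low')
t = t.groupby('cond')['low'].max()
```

30

take 11 rows with largest low:
    low  cond month
1    30  snow   Jun
4    23  snow   Jun
0    21   fog   Jun
9    21   fog   Jun
11   17   fog   Apr
8     4   fog   Jun
6     3  snow   Jun
12   -4   fog   Apr
7    -7   fog   Jun
10  -13  snow   Jun
3   -25   fog   Jun
group by cond, max of low:
cond
fog     21
snow    30
Name: low, dtype: int64
Hence 30.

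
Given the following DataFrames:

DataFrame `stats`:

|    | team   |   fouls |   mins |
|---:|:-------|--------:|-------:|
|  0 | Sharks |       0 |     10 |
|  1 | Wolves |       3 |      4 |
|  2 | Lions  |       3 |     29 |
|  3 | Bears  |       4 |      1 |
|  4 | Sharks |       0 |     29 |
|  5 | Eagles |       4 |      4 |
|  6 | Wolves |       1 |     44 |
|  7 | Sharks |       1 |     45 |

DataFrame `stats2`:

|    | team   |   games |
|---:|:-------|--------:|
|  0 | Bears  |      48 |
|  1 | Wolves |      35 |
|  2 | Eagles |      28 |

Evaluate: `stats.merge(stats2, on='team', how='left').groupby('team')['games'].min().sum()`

merge on 'team' (how='left') → 8 rows:
     team  fouls  mins  games
0  Sharks      0    10    NaN
1  Wolves      3     4   35.0
2   Lions      3    29    NaN
3   Bears      4     1   48.0
4  Sharks      0    29    NaN
5  Eagles      4     4   28.0
6  Wolves      1    44   35.0
7  Sharks      1    45    NaN
group by team, min of games:
team
Bears     48.0
Eagles    28.0
Lions      NaN
Sharks     NaN
Wolves    35.0
Name: games, dtype: float64
Taking the sum of the resulting series gives 111.0.

111.0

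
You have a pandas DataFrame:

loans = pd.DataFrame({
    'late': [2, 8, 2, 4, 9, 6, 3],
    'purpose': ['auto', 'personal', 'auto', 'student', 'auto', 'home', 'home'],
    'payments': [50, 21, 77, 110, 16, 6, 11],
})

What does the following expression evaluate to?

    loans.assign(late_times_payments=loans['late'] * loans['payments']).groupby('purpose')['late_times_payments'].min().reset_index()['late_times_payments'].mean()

185.25

add column late_times_payments = loans['late'] * loans['payments']:
   late   purpose  payments  late_times_payments
0     2      auto        50                  100
1     8  personal        21                  168
2     2      auto        77                  154
3     4   student       110                  440
4     9      auto        16                  144
5     6      home         6                   36
6     3      home        11                   33
group by purpose, min of late_times_payments:
purpose
auto        100
home         33
personal    168
student     440
Name: late_times_payments, dtype: int64
reset_index():
    purpose  late_times_payments
0      auto                  100
1      home                   33
2  personal                  168
3   student                  440
Reading off the mean of column 'late_times_payments', we get 185.25.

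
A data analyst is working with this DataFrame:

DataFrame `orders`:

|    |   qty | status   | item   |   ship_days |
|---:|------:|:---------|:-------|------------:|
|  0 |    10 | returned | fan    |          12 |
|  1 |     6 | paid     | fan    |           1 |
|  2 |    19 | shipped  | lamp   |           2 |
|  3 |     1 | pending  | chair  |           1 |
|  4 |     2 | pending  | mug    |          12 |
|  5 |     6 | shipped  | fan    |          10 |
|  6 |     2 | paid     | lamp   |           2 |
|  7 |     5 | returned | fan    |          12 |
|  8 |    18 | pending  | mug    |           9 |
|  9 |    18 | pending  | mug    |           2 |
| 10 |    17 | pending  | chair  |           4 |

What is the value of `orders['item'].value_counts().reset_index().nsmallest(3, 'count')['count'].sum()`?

value_counts of item:
item
fan      4
mug      3
lamp     2
chair    2
Name: count, dtype: int64
reset_index():
    item  count
0    fan      4
1    mug      3
2   lamp      2
3  chair      2
take 3 rows with smallest count:
    item  count
2   lamp      2
3  chair      2
1    mug      3
The sum of column 'count' is 7.

7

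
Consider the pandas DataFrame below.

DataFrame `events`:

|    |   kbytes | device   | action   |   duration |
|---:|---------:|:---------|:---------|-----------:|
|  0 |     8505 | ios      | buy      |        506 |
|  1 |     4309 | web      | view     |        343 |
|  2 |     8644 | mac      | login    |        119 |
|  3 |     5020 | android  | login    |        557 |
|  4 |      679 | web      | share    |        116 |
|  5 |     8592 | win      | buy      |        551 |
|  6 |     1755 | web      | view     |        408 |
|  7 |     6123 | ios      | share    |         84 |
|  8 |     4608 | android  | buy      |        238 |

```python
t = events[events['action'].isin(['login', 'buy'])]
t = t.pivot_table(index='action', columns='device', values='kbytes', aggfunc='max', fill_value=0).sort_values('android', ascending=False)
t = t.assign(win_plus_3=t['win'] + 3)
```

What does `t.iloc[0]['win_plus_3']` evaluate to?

3

filter rows where action in ['login', 'buy']:
   kbytes   device action  duration
0    8505      ios    buy       506
2    8644      mac  login       119
3    5020  android  login       557
5    8592      win    buy       551
8    4608  android    buy       238
pivot: rows=action, cols=device, max(kbytes):
device  android   ios   mac   win
action                           
buy        4608  8505     0  8592
login      5020     0  8644     0
sort by android descending:
device  android   ios   mac   win
action                           
login      5020     0  8644     0
buy        4608  8505     0  8592
add column win_plus_3 = t['win'] + 3:
device  android   ios   mac   win  win_plus_3
action                                       
login      5020     0  8644     0           3
buy        4608  8505     0  8592        8595
Taking the value at position 0, column 'win_plus_3' gives 3.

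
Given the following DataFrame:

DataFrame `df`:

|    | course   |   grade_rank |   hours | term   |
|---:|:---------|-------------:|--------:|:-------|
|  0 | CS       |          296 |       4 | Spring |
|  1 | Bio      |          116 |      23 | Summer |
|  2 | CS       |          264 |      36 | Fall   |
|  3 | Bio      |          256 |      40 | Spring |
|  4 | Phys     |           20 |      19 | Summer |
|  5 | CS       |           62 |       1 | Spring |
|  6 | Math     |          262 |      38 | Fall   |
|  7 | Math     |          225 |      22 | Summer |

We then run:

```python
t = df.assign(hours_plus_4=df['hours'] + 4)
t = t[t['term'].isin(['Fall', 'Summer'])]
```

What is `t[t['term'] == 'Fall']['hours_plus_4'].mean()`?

41.0

add column hours_plus_4 = df['hours'] + 4:
  course  grade_rank  hours    term  hours_plus_4
0     CS         296      4  Spring             8
1    Bio         116     23  Summer            27
2     CS         264     36    Fall            40
3    Bio         256     40  Spring            44
4   Phys          20     19  Summer            23
5     CS          62      1  Spring             5
6   Math         262     38    Fall            42
7   Math         225     22  Summer            26
filter rows where term in ['Fall', 'Summer']:
  course  grade_rank  hours    term  hours_plus_4
1    Bio         116     23  Summer            27
2     CS         264     36    Fall            40
4   Phys          20     19  Summer            23
6   Math         262     38    Fall            42
7   Math         225     22  Summer            26
filter rows where term == 'Fall':
  course  grade_rank  hours  term  hours_plus_4
2     CS         264     36  Fall            40
6   Math         262     38  Fall            42
Taking the mean of column 'hours_plus_4' gives 41.0.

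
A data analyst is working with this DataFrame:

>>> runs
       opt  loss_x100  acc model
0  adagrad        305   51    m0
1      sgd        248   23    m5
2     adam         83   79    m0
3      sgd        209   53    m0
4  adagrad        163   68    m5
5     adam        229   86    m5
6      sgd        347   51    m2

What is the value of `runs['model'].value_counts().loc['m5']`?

3

value_counts of model:
model
m0    3
m5    3
m2    1
Name: count, dtype: int64
Reading off the value at index 'm5', we get 3.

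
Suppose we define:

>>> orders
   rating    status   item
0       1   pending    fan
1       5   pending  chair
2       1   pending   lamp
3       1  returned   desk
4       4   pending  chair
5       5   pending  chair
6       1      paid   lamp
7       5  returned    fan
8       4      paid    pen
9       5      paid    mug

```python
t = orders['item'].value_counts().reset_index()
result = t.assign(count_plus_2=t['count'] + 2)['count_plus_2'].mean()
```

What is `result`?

value_counts of item:
item
chair    3
fan      2
lamp     2
desk     1
pen      1
mug      1
Name: count, dtype: int64
reset_index():
    item  count
0  chair      3
1    fan      2
2   lamp      2
3   desk      1
4    pen      1
5    mug      1
add column count_plus_2 = t['count'] + 2:
    item  count  count_plus_2
0  chair      3             5
1    fan      2             4
2   lamp      2             4
3   desk      1             3
4    pen      1             3
5    mug      1             3
So mean() = 3.66666666667.

3.66666666667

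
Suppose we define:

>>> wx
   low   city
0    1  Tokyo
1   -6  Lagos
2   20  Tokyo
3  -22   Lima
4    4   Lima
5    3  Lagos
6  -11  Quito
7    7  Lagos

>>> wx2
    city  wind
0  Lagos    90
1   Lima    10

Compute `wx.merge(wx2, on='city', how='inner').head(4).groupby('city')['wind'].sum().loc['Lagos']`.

180

merge on 'city' (how='inner') → 5 rows:
   low   city  wind
0   -6  Lagos    90
1  -22   Lima    10
2    4   Lima    10
3    3  Lagos    90
4    7  Lagos    90
take first 4 rows:
   low   city  wind
0   -6  Lagos    90
1  -22   Lima    10
2    4   Lima    10
3    3  Lagos    90
group by city, sum of wind:
city
Lagos    180
Lima      20
Name: wind, dtype: int64
Taking the value at index 'Lagos' gives 180.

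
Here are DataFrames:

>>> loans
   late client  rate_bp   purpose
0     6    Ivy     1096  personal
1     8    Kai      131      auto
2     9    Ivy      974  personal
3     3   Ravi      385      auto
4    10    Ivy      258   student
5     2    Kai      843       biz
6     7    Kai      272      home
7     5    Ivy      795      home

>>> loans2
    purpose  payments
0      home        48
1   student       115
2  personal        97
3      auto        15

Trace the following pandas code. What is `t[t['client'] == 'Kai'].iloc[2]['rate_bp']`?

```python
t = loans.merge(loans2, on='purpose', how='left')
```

272

merge on 'purpose' (how='left') → 8 rows:
   late client  rate_bp   purpose  payments
0     6    Ivy     1096  personal      97.0
1     8    Kai      131      auto      15.0
2     9    Ivy      974  personal      97.0
3     3   Ravi      385      auto      15.0
4    10    Ivy      258   student     115.0
5     2    Kai      843       biz       NaN
6     7    Kai      272      home      48.0
7     5    Ivy      795      home      48.0
filter rows where client == 'Kai':
   late client  rate_bp purpose  payments
1     8    Kai      131    auto      15.0
5     2    Kai      843     biz       NaN
6     7    Kai      272    home      48.0
Reading off the value at position 2, column 'rate_bp', we get 272.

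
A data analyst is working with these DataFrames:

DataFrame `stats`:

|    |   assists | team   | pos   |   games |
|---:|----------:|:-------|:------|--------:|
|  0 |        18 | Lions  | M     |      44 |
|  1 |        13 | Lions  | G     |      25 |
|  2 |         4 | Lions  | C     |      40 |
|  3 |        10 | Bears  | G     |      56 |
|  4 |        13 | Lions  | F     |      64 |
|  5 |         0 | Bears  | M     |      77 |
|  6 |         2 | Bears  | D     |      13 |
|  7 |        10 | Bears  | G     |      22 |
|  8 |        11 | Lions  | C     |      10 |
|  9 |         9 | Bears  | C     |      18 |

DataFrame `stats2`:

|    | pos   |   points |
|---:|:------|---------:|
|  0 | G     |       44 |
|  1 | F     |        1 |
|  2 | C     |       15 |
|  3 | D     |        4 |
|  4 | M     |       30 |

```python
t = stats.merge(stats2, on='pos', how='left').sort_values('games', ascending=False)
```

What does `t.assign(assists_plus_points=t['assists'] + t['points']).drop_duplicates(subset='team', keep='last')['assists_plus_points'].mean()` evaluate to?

16.0

merge on 'pos' (how='left') → 10 rows:
   assists   team pos  games  points
0       18  Lions   M     44      30
1       13  Lions   G     25      44
2        4  Lions   C     40      15
3       10  Bears   G     56      44
4       13  Lions   F     64       1
5        0  Bears   M     77      30
6        2  Bears   D     13       4
7       10  Bears   G     22      44
8       11  Lions   C     10      15
9        9  Bears   C     18      15
sort by games descending:
   assists   team pos  games  points
5        0  Bears   M     77      30
4       13  Lions   F     64       1
3       10  Bears   G     56      44
0       18  Lions   M     44      30
2        4  Lions   C     40      15
1       13  Lions   G     25      44
7       10  Bears   G     22      44
9        9  Bears   C     18      15
6        2  Bears   D     13       4
8       11  Lions   C     10      15
add column assists_plus_points = t['assists'] + t['points']:
   assists   team pos  games  points  assists_plus_points
5        0  Bears   M     77      30                   30
4       13  Lions   F     64       1                   14
3       10  Bears   G     56      44                   54
0       18  Lions   M     44      30                   48
2        4  Lions   C     40      15                   19
1       13  Lions   G     25      44                   57
7       10  Bears   G     22      44                   54
9        9  Bears   C     18      15                   24
6        2  Bears   D     13       4                    6
8       11  Lions   C     10      15                   26
drop duplicate team (keep=last):
   assists   team pos  games  points  assists_plus_points
6        2  Bears   D     13       4                    6
8       11  Lions   C     10      15                   26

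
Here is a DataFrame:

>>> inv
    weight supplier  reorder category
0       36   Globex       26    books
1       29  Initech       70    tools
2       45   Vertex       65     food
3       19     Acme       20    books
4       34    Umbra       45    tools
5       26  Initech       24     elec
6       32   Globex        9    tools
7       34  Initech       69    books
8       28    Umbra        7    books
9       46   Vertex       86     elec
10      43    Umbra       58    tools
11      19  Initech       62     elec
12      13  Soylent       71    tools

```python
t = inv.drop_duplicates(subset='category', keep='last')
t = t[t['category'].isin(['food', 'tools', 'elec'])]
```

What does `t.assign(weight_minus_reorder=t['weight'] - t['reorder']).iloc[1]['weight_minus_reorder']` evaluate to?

drop duplicate category (keep=last):
    weight supplier  reorder category
2       45   Vertex       65     food
8       28    Umbra        7    books
11      19  Initech       62     elec
12      13  Soylent       71    tools
filter rows where category in ['food', 'tools', 'elec']:
    weight supplier  reorder category
2       45   Vertex       65     food
11      19  Initech       62     elec
12      13  Soylent       71    tools
add column weight_minus_reorder = t['weight'] - t['reorder']:
    weight supplier  reorder category  weight_minus_reorder
2       45   Vertex       65     food                   -20
11      19  Initech       62     elec                   -43
12      13  Soylent       71    tools                   -58

-43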